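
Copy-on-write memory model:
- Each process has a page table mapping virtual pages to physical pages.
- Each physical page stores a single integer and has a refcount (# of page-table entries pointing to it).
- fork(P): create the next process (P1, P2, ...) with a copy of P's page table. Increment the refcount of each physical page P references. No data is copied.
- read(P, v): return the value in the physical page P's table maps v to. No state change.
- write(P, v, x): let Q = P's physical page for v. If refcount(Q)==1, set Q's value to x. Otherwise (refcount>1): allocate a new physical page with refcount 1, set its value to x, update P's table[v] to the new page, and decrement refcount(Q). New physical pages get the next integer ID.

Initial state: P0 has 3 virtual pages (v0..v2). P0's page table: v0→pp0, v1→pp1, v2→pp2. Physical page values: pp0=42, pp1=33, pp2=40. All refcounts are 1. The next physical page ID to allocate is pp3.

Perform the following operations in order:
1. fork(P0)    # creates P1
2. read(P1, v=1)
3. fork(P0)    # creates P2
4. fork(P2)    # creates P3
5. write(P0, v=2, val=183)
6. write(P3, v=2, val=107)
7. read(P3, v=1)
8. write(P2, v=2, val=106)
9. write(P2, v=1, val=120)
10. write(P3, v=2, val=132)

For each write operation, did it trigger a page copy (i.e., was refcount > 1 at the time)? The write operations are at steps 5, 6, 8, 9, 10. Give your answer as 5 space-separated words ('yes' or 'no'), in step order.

Op 1: fork(P0) -> P1. 3 ppages; refcounts: pp0:2 pp1:2 pp2:2
Op 2: read(P1, v1) -> 33. No state change.
Op 3: fork(P0) -> P2. 3 ppages; refcounts: pp0:3 pp1:3 pp2:3
Op 4: fork(P2) -> P3. 3 ppages; refcounts: pp0:4 pp1:4 pp2:4
Op 5: write(P0, v2, 183). refcount(pp2)=4>1 -> COPY to pp3. 4 ppages; refcounts: pp0:4 pp1:4 pp2:3 pp3:1
Op 6: write(P3, v2, 107). refcount(pp2)=3>1 -> COPY to pp4. 5 ppages; refcounts: pp0:4 pp1:4 pp2:2 pp3:1 pp4:1
Op 7: read(P3, v1) -> 33. No state change.
Op 8: write(P2, v2, 106). refcount(pp2)=2>1 -> COPY to pp5. 6 ppages; refcounts: pp0:4 pp1:4 pp2:1 pp3:1 pp4:1 pp5:1
Op 9: write(P2, v1, 120). refcount(pp1)=4>1 -> COPY to pp6. 7 ppages; refcounts: pp0:4 pp1:3 pp2:1 pp3:1 pp4:1 pp5:1 pp6:1
Op 10: write(P3, v2, 132). refcount(pp4)=1 -> write in place. 7 ppages; refcounts: pp0:4 pp1:3 pp2:1 pp3:1 pp4:1 pp5:1 pp6:1

yes yes yes yes no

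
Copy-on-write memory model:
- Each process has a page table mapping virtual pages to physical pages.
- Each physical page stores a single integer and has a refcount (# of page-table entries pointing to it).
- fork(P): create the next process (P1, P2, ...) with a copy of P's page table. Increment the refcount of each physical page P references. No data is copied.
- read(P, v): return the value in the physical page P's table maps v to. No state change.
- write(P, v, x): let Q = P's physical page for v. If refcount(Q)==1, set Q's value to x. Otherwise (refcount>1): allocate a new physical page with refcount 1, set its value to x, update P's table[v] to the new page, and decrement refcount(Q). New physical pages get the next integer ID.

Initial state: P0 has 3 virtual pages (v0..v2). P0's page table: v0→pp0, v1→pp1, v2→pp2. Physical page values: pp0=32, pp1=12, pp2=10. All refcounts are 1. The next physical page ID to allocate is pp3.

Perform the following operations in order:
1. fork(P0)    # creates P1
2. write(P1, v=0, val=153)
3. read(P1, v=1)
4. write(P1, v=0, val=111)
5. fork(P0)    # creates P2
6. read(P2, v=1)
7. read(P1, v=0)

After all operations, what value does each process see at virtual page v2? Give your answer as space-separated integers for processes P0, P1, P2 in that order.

Op 1: fork(P0) -> P1. 3 ppages; refcounts: pp0:2 pp1:2 pp2:2
Op 2: write(P1, v0, 153). refcount(pp0)=2>1 -> COPY to pp3. 4 ppages; refcounts: pp0:1 pp1:2 pp2:2 pp3:1
Op 3: read(P1, v1) -> 12. No state change.
Op 4: write(P1, v0, 111). refcount(pp3)=1 -> write in place. 4 ppages; refcounts: pp0:1 pp1:2 pp2:2 pp3:1
Op 5: fork(P0) -> P2. 4 ppages; refcounts: pp0:2 pp1:3 pp2:3 pp3:1
Op 6: read(P2, v1) -> 12. No state change.
Op 7: read(P1, v0) -> 111. No state change.
P0: v2 -> pp2 = 10
P1: v2 -> pp2 = 10
P2: v2 -> pp2 = 10

Answer: 10 10 10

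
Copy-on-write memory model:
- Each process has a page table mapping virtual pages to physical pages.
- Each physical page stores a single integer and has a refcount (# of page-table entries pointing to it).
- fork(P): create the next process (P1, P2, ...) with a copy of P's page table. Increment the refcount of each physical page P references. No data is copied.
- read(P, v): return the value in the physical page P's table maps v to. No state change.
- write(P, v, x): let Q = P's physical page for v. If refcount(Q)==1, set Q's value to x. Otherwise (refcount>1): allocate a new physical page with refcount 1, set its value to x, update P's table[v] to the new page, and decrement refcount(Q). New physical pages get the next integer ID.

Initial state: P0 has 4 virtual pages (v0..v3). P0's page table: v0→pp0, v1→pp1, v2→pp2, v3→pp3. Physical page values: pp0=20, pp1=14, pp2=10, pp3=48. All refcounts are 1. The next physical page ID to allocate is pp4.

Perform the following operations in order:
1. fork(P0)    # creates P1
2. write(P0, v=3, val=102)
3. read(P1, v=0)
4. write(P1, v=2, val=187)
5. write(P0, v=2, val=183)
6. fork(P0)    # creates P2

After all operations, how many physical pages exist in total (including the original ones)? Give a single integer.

Answer: 6

Derivation:
Op 1: fork(P0) -> P1. 4 ppages; refcounts: pp0:2 pp1:2 pp2:2 pp3:2
Op 2: write(P0, v3, 102). refcount(pp3)=2>1 -> COPY to pp4. 5 ppages; refcounts: pp0:2 pp1:2 pp2:2 pp3:1 pp4:1
Op 3: read(P1, v0) -> 20. No state change.
Op 4: write(P1, v2, 187). refcount(pp2)=2>1 -> COPY to pp5. 6 ppages; refcounts: pp0:2 pp1:2 pp2:1 pp3:1 pp4:1 pp5:1
Op 5: write(P0, v2, 183). refcount(pp2)=1 -> write in place. 6 ppages; refcounts: pp0:2 pp1:2 pp2:1 pp3:1 pp4:1 pp5:1
Op 6: fork(P0) -> P2. 6 ppages; refcounts: pp0:3 pp1:3 pp2:2 pp3:1 pp4:2 pp5:1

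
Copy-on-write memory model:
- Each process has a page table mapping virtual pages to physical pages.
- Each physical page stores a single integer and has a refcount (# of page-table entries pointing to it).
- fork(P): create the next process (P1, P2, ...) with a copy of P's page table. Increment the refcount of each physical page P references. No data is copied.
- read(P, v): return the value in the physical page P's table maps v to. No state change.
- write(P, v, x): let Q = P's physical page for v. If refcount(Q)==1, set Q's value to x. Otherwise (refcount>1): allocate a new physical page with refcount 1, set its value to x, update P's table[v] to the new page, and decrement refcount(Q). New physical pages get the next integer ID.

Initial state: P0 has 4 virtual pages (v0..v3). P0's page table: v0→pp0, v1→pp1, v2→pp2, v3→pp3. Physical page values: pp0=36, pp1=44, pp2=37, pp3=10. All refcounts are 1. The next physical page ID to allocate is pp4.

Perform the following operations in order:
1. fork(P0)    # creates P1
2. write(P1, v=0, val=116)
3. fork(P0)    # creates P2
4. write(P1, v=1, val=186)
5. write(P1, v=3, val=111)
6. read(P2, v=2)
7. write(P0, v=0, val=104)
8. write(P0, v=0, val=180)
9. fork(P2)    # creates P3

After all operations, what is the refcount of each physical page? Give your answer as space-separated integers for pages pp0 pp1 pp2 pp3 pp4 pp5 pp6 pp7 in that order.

Op 1: fork(P0) -> P1. 4 ppages; refcounts: pp0:2 pp1:2 pp2:2 pp3:2
Op 2: write(P1, v0, 116). refcount(pp0)=2>1 -> COPY to pp4. 5 ppages; refcounts: pp0:1 pp1:2 pp2:2 pp3:2 pp4:1
Op 3: fork(P0) -> P2. 5 ppages; refcounts: pp0:2 pp1:3 pp2:3 pp3:3 pp4:1
Op 4: write(P1, v1, 186). refcount(pp1)=3>1 -> COPY to pp5. 6 ppages; refcounts: pp0:2 pp1:2 pp2:3 pp3:3 pp4:1 pp5:1
Op 5: write(P1, v3, 111). refcount(pp3)=3>1 -> COPY to pp6. 7 ppages; refcounts: pp0:2 pp1:2 pp2:3 pp3:2 pp4:1 pp5:1 pp6:1
Op 6: read(P2, v2) -> 37. No state change.
Op 7: write(P0, v0, 104). refcount(pp0)=2>1 -> COPY to pp7. 8 ppages; refcounts: pp0:1 pp1:2 pp2:3 pp3:2 pp4:1 pp5:1 pp6:1 pp7:1
Op 8: write(P0, v0, 180). refcount(pp7)=1 -> write in place. 8 ppages; refcounts: pp0:1 pp1:2 pp2:3 pp3:2 pp4:1 pp5:1 pp6:1 pp7:1
Op 9: fork(P2) -> P3. 8 ppages; refcounts: pp0:2 pp1:3 pp2:4 pp3:3 pp4:1 pp5:1 pp6:1 pp7:1

Answer: 2 3 4 3 1 1 1 1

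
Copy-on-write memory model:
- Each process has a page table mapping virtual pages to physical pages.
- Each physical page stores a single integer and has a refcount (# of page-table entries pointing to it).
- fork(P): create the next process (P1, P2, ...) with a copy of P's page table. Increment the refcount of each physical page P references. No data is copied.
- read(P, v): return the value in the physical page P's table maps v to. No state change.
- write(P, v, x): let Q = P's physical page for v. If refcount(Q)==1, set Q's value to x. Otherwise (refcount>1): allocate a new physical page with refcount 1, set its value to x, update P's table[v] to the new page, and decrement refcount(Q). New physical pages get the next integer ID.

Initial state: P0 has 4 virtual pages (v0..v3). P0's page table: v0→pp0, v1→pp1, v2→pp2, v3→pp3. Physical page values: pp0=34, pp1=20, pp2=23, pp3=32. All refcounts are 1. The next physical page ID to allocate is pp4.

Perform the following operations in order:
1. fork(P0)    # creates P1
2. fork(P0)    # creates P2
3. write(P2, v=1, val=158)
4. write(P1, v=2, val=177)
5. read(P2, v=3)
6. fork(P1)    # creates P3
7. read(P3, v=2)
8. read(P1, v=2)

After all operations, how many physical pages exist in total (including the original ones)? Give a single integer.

Answer: 6

Derivation:
Op 1: fork(P0) -> P1. 4 ppages; refcounts: pp0:2 pp1:2 pp2:2 pp3:2
Op 2: fork(P0) -> P2. 4 ppages; refcounts: pp0:3 pp1:3 pp2:3 pp3:3
Op 3: write(P2, v1, 158). refcount(pp1)=3>1 -> COPY to pp4. 5 ppages; refcounts: pp0:3 pp1:2 pp2:3 pp3:3 pp4:1
Op 4: write(P1, v2, 177). refcount(pp2)=3>1 -> COPY to pp5. 6 ppages; refcounts: pp0:3 pp1:2 pp2:2 pp3:3 pp4:1 pp5:1
Op 5: read(P2, v3) -> 32. No state change.
Op 6: fork(P1) -> P3. 6 ppages; refcounts: pp0:4 pp1:3 pp2:2 pp3:4 pp4:1 pp5:2
Op 7: read(P3, v2) -> 177. No state change.
Op 8: read(P1, v2) -> 177. No state change.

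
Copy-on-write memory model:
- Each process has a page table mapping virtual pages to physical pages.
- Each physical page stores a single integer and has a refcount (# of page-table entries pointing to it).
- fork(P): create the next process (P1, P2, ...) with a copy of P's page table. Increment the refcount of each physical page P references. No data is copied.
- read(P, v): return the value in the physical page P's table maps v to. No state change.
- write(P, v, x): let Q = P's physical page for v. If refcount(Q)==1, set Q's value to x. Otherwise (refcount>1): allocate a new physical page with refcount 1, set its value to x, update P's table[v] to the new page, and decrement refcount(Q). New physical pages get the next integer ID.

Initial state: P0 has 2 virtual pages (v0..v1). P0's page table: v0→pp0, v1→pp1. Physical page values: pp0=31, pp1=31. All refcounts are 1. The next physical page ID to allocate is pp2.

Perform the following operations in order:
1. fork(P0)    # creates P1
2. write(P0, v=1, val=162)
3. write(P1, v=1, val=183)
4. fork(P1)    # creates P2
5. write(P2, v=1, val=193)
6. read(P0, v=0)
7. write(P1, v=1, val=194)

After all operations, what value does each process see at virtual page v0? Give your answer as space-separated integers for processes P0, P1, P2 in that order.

Op 1: fork(P0) -> P1. 2 ppages; refcounts: pp0:2 pp1:2
Op 2: write(P0, v1, 162). refcount(pp1)=2>1 -> COPY to pp2. 3 ppages; refcounts: pp0:2 pp1:1 pp2:1
Op 3: write(P1, v1, 183). refcount(pp1)=1 -> write in place. 3 ppages; refcounts: pp0:2 pp1:1 pp2:1
Op 4: fork(P1) -> P2. 3 ppages; refcounts: pp0:3 pp1:2 pp2:1
Op 5: write(P2, v1, 193). refcount(pp1)=2>1 -> COPY to pp3. 4 ppages; refcounts: pp0:3 pp1:1 pp2:1 pp3:1
Op 6: read(P0, v0) -> 31. No state change.
Op 7: write(P1, v1, 194). refcount(pp1)=1 -> write in place. 4 ppages; refcounts: pp0:3 pp1:1 pp2:1 pp3:1
P0: v0 -> pp0 = 31
P1: v0 -> pp0 = 31
P2: v0 -> pp0 = 31

Answer: 31 31 31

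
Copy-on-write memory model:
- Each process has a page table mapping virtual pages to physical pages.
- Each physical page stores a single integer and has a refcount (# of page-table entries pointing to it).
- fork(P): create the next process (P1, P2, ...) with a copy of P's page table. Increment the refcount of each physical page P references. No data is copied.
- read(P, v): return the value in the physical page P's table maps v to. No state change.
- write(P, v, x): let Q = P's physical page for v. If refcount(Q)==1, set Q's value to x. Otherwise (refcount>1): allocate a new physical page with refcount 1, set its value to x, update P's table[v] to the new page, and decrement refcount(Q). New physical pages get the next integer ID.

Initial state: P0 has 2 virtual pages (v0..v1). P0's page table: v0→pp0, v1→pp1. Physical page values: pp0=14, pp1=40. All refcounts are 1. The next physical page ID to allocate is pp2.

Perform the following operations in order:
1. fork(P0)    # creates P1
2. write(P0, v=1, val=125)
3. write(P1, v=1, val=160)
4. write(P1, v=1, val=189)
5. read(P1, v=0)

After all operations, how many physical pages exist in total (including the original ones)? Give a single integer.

Answer: 3

Derivation:
Op 1: fork(P0) -> P1. 2 ppages; refcounts: pp0:2 pp1:2
Op 2: write(P0, v1, 125). refcount(pp1)=2>1 -> COPY to pp2. 3 ppages; refcounts: pp0:2 pp1:1 pp2:1
Op 3: write(P1, v1, 160). refcount(pp1)=1 -> write in place. 3 ppages; refcounts: pp0:2 pp1:1 pp2:1
Op 4: write(P1, v1, 189). refcount(pp1)=1 -> write in place. 3 ppages; refcounts: pp0:2 pp1:1 pp2:1
Op 5: read(P1, v0) -> 14. No state change.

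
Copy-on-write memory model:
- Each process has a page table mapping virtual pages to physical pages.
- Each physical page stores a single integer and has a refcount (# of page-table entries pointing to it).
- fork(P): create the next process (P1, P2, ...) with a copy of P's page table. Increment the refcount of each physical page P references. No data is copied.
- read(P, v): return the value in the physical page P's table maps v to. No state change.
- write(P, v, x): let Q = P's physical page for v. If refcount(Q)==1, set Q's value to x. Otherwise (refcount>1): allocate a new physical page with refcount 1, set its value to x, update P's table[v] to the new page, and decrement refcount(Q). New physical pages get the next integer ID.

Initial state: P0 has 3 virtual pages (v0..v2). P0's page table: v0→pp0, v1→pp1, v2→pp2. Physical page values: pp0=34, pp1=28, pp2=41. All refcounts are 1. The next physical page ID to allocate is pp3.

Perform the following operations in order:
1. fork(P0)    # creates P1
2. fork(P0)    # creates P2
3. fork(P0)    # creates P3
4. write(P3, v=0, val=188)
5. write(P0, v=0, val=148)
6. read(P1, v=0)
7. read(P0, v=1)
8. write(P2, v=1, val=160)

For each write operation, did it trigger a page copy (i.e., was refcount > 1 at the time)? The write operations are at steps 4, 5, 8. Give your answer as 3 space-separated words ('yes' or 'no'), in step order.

Op 1: fork(P0) -> P1. 3 ppages; refcounts: pp0:2 pp1:2 pp2:2
Op 2: fork(P0) -> P2. 3 ppages; refcounts: pp0:3 pp1:3 pp2:3
Op 3: fork(P0) -> P3. 3 ppages; refcounts: pp0:4 pp1:4 pp2:4
Op 4: write(P3, v0, 188). refcount(pp0)=4>1 -> COPY to pp3. 4 ppages; refcounts: pp0:3 pp1:4 pp2:4 pp3:1
Op 5: write(P0, v0, 148). refcount(pp0)=3>1 -> COPY to pp4. 5 ppages; refcounts: pp0:2 pp1:4 pp2:4 pp3:1 pp4:1
Op 6: read(P1, v0) -> 34. No state change.
Op 7: read(P0, v1) -> 28. No state change.
Op 8: write(P2, v1, 160). refcount(pp1)=4>1 -> COPY to pp5. 6 ppages; refcounts: pp0:2 pp1:3 pp2:4 pp3:1 pp4:1 pp5:1

yes yes yes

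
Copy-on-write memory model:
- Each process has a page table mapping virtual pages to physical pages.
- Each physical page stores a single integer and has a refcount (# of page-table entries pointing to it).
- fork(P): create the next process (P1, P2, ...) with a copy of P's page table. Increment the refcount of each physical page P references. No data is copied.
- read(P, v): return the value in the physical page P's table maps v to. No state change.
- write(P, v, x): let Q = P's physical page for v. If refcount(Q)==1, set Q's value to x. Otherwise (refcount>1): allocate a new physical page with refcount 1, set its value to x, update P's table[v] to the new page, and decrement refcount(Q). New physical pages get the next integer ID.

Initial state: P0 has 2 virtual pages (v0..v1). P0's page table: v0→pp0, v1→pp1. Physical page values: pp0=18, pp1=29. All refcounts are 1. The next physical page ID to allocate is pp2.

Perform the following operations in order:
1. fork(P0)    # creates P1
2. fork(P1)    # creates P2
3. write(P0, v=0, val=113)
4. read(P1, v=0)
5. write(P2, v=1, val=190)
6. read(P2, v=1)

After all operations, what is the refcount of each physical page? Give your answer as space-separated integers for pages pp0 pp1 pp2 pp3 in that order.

Op 1: fork(P0) -> P1. 2 ppages; refcounts: pp0:2 pp1:2
Op 2: fork(P1) -> P2. 2 ppages; refcounts: pp0:3 pp1:3
Op 3: write(P0, v0, 113). refcount(pp0)=3>1 -> COPY to pp2. 3 ppages; refcounts: pp0:2 pp1:3 pp2:1
Op 4: read(P1, v0) -> 18. No state change.
Op 5: write(P2, v1, 190). refcount(pp1)=3>1 -> COPY to pp3. 4 ppages; refcounts: pp0:2 pp1:2 pp2:1 pp3:1
Op 6: read(P2, v1) -> 190. No state change.

Answer: 2 2 1 1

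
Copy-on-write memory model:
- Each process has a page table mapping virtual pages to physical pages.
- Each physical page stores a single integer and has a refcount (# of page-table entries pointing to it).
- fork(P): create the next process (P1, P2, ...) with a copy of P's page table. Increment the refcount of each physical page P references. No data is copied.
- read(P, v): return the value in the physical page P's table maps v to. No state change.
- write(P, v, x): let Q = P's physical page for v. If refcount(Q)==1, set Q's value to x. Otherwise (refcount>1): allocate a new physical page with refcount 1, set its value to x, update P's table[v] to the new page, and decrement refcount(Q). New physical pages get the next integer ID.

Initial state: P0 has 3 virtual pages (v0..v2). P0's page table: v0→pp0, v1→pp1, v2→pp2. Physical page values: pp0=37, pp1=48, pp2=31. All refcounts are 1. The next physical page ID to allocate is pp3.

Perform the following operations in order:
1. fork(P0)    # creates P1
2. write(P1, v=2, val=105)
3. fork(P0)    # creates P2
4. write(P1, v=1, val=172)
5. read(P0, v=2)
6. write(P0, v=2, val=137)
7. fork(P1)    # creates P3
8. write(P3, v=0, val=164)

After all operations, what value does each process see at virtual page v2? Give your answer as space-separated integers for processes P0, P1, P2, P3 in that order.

Op 1: fork(P0) -> P1. 3 ppages; refcounts: pp0:2 pp1:2 pp2:2
Op 2: write(P1, v2, 105). refcount(pp2)=2>1 -> COPY to pp3. 4 ppages; refcounts: pp0:2 pp1:2 pp2:1 pp3:1
Op 3: fork(P0) -> P2. 4 ppages; refcounts: pp0:3 pp1:3 pp2:2 pp3:1
Op 4: write(P1, v1, 172). refcount(pp1)=3>1 -> COPY to pp4. 5 ppages; refcounts: pp0:3 pp1:2 pp2:2 pp3:1 pp4:1
Op 5: read(P0, v2) -> 31. No state change.
Op 6: write(P0, v2, 137). refcount(pp2)=2>1 -> COPY to pp5. 6 ppages; refcounts: pp0:3 pp1:2 pp2:1 pp3:1 pp4:1 pp5:1
Op 7: fork(P1) -> P3. 6 ppages; refcounts: pp0:4 pp1:2 pp2:1 pp3:2 pp4:2 pp5:1
Op 8: write(P3, v0, 164). refcount(pp0)=4>1 -> COPY to pp6. 7 ppages; refcounts: pp0:3 pp1:2 pp2:1 pp3:2 pp4:2 pp5:1 pp6:1
P0: v2 -> pp5 = 137
P1: v2 -> pp3 = 105
P2: v2 -> pp2 = 31
P3: v2 -> pp3 = 105

Answer: 137 105 31 105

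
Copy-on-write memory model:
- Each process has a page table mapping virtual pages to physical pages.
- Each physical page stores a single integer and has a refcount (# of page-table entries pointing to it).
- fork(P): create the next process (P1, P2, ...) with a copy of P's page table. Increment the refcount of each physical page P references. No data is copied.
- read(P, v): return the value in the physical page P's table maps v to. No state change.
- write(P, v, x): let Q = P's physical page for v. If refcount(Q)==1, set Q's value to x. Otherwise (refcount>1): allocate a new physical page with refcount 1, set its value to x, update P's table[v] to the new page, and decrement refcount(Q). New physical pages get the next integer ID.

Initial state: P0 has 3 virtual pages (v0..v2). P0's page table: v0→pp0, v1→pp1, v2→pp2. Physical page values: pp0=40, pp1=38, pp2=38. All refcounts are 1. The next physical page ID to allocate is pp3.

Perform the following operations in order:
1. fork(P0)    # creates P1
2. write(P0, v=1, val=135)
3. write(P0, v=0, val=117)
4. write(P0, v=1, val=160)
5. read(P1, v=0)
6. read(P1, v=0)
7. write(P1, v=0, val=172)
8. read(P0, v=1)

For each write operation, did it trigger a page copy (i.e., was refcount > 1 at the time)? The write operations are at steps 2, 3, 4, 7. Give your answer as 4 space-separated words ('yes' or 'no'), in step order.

Op 1: fork(P0) -> P1. 3 ppages; refcounts: pp0:2 pp1:2 pp2:2
Op 2: write(P0, v1, 135). refcount(pp1)=2>1 -> COPY to pp3. 4 ppages; refcounts: pp0:2 pp1:1 pp2:2 pp3:1
Op 3: write(P0, v0, 117). refcount(pp0)=2>1 -> COPY to pp4. 5 ppages; refcounts: pp0:1 pp1:1 pp2:2 pp3:1 pp4:1
Op 4: write(P0, v1, 160). refcount(pp3)=1 -> write in place. 5 ppages; refcounts: pp0:1 pp1:1 pp2:2 pp3:1 pp4:1
Op 5: read(P1, v0) -> 40. No state change.
Op 6: read(P1, v0) -> 40. No state change.
Op 7: write(P1, v0, 172). refcount(pp0)=1 -> write in place. 5 ppages; refcounts: pp0:1 pp1:1 pp2:2 pp3:1 pp4:1
Op 8: read(P0, v1) -> 160. No state change.

yes yes no no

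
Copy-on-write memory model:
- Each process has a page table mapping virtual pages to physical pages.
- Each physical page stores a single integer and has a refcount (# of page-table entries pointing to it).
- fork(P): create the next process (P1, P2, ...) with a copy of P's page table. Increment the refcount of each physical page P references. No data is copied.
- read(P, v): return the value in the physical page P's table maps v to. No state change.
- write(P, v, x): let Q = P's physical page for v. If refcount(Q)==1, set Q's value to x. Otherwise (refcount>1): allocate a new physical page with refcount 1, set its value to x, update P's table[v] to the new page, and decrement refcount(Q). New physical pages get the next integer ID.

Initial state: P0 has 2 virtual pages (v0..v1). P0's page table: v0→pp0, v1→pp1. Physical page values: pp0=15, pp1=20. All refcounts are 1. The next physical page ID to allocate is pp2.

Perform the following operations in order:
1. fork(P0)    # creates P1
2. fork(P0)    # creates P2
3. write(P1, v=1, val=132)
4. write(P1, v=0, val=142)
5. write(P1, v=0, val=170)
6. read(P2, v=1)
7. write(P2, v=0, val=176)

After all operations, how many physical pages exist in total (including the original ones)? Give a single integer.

Answer: 5

Derivation:
Op 1: fork(P0) -> P1. 2 ppages; refcounts: pp0:2 pp1:2
Op 2: fork(P0) -> P2. 2 ppages; refcounts: pp0:3 pp1:3
Op 3: write(P1, v1, 132). refcount(pp1)=3>1 -> COPY to pp2. 3 ppages; refcounts: pp0:3 pp1:2 pp2:1
Op 4: write(P1, v0, 142). refcount(pp0)=3>1 -> COPY to pp3. 4 ppages; refcounts: pp0:2 pp1:2 pp2:1 pp3:1
Op 5: write(P1, v0, 170). refcount(pp3)=1 -> write in place. 4 ppages; refcounts: pp0:2 pp1:2 pp2:1 pp3:1
Op 6: read(P2, v1) -> 20. No state change.
Op 7: write(P2, v0, 176). refcount(pp0)=2>1 -> COPY to pp4. 5 ppages; refcounts: pp0:1 pp1:2 pp2:1 pp3:1 pp4:1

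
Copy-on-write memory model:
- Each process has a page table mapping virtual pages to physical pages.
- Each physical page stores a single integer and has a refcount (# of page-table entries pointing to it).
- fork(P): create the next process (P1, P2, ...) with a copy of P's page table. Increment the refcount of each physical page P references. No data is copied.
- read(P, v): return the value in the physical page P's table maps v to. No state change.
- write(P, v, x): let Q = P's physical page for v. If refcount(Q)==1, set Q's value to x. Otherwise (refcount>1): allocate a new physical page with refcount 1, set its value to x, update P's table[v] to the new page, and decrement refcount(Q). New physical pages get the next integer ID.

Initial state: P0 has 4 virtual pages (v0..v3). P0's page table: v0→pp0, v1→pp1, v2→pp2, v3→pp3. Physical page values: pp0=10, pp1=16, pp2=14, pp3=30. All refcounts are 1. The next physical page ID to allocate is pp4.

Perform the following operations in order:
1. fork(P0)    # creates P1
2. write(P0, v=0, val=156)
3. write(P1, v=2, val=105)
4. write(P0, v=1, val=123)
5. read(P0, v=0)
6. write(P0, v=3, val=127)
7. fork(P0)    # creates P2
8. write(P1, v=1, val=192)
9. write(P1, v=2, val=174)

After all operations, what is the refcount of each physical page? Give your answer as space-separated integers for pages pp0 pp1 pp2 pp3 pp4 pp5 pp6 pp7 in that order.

Op 1: fork(P0) -> P1. 4 ppages; refcounts: pp0:2 pp1:2 pp2:2 pp3:2
Op 2: write(P0, v0, 156). refcount(pp0)=2>1 -> COPY to pp4. 5 ppages; refcounts: pp0:1 pp1:2 pp2:2 pp3:2 pp4:1
Op 3: write(P1, v2, 105). refcount(pp2)=2>1 -> COPY to pp5. 6 ppages; refcounts: pp0:1 pp1:2 pp2:1 pp3:2 pp4:1 pp5:1
Op 4: write(P0, v1, 123). refcount(pp1)=2>1 -> COPY to pp6. 7 ppages; refcounts: pp0:1 pp1:1 pp2:1 pp3:2 pp4:1 pp5:1 pp6:1
Op 5: read(P0, v0) -> 156. No state change.
Op 6: write(P0, v3, 127). refcount(pp3)=2>1 -> COPY to pp7. 8 ppages; refcounts: pp0:1 pp1:1 pp2:1 pp3:1 pp4:1 pp5:1 pp6:1 pp7:1
Op 7: fork(P0) -> P2. 8 ppages; refcounts: pp0:1 pp1:1 pp2:2 pp3:1 pp4:2 pp5:1 pp6:2 pp7:2
Op 8: write(P1, v1, 192). refcount(pp1)=1 -> write in place. 8 ppages; refcounts: pp0:1 pp1:1 pp2:2 pp3:1 pp4:2 pp5:1 pp6:2 pp7:2
Op 9: write(P1, v2, 174). refcount(pp5)=1 -> write in place. 8 ppages; refcounts: pp0:1 pp1:1 pp2:2 pp3:1 pp4:2 pp5:1 pp6:2 pp7:2

Answer: 1 1 2 1 2 1 2 2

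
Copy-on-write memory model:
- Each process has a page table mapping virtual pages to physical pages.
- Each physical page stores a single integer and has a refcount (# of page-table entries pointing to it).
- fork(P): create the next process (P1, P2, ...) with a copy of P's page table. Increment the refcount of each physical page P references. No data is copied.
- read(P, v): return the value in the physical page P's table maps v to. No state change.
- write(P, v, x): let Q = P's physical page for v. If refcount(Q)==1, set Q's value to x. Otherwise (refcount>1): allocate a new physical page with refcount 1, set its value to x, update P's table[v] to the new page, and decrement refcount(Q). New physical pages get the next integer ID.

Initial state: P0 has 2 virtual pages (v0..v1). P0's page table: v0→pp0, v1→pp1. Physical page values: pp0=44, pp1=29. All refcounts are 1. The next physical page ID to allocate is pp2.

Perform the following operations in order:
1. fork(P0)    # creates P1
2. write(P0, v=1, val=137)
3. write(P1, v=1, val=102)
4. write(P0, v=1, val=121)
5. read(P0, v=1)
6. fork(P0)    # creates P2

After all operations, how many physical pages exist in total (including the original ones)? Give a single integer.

Answer: 3

Derivation:
Op 1: fork(P0) -> P1. 2 ppages; refcounts: pp0:2 pp1:2
Op 2: write(P0, v1, 137). refcount(pp1)=2>1 -> COPY to pp2. 3 ppages; refcounts: pp0:2 pp1:1 pp2:1
Op 3: write(P1, v1, 102). refcount(pp1)=1 -> write in place. 3 ppages; refcounts: pp0:2 pp1:1 pp2:1
Op 4: write(P0, v1, 121). refcount(pp2)=1 -> write in place. 3 ppages; refcounts: pp0:2 pp1:1 pp2:1
Op 5: read(P0, v1) -> 121. No state change.
Op 6: fork(P0) -> P2. 3 ppages; refcounts: pp0:3 pp1:1 pp2:2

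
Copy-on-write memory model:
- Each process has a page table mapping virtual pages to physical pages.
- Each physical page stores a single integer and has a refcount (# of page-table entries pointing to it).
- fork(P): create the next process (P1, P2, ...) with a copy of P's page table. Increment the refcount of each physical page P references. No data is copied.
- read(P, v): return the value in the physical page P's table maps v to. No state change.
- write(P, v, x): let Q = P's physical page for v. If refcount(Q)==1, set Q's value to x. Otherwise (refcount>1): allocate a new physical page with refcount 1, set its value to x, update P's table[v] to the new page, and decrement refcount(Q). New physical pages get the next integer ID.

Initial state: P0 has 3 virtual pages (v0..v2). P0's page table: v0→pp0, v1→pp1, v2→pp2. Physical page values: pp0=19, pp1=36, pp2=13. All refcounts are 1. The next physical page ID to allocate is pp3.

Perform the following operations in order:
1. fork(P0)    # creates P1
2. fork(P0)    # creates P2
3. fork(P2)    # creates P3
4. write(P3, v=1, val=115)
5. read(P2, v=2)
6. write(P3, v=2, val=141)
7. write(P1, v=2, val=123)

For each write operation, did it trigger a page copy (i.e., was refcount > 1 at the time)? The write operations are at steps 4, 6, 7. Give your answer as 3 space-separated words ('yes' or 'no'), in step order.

Op 1: fork(P0) -> P1. 3 ppages; refcounts: pp0:2 pp1:2 pp2:2
Op 2: fork(P0) -> P2. 3 ppages; refcounts: pp0:3 pp1:3 pp2:3
Op 3: fork(P2) -> P3. 3 ppages; refcounts: pp0:4 pp1:4 pp2:4
Op 4: write(P3, v1, 115). refcount(pp1)=4>1 -> COPY to pp3. 4 ppages; refcounts: pp0:4 pp1:3 pp2:4 pp3:1
Op 5: read(P2, v2) -> 13. No state change.
Op 6: write(P3, v2, 141). refcount(pp2)=4>1 -> COPY to pp4. 5 ppages; refcounts: pp0:4 pp1:3 pp2:3 pp3:1 pp4:1
Op 7: write(P1, v2, 123). refcount(pp2)=3>1 -> COPY to pp5. 6 ppages; refcounts: pp0:4 pp1:3 pp2:2 pp3:1 pp4:1 pp5:1

yes yes yes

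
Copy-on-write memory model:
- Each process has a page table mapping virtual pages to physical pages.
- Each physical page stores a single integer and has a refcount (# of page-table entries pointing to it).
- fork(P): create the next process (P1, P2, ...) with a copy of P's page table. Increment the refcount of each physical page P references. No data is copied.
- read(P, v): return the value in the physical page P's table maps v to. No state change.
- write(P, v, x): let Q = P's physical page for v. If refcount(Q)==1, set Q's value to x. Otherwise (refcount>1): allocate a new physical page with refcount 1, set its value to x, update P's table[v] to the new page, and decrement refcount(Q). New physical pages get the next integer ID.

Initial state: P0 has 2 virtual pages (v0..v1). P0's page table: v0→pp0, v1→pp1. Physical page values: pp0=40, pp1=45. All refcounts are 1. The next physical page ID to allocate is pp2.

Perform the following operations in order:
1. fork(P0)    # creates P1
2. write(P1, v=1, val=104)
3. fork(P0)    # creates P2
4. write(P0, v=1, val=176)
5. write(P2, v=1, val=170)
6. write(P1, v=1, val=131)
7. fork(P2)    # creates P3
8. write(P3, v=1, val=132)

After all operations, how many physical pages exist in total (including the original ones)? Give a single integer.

Answer: 5

Derivation:
Op 1: fork(P0) -> P1. 2 ppages; refcounts: pp0:2 pp1:2
Op 2: write(P1, v1, 104). refcount(pp1)=2>1 -> COPY to pp2. 3 ppages; refcounts: pp0:2 pp1:1 pp2:1
Op 3: fork(P0) -> P2. 3 ppages; refcounts: pp0:3 pp1:2 pp2:1
Op 4: write(P0, v1, 176). refcount(pp1)=2>1 -> COPY to pp3. 4 ppages; refcounts: pp0:3 pp1:1 pp2:1 pp3:1
Op 5: write(P2, v1, 170). refcount(pp1)=1 -> write in place. 4 ppages; refcounts: pp0:3 pp1:1 pp2:1 pp3:1
Op 6: write(P1, v1, 131). refcount(pp2)=1 -> write in place. 4 ppages; refcounts: pp0:3 pp1:1 pp2:1 pp3:1
Op 7: fork(P2) -> P3. 4 ppages; refcounts: pp0:4 pp1:2 pp2:1 pp3:1
Op 8: write(P3, v1, 132). refcount(pp1)=2>1 -> COPY to pp4. 5 ppages; refcounts: pp0:4 pp1:1 pp2:1 pp3:1 pp4:1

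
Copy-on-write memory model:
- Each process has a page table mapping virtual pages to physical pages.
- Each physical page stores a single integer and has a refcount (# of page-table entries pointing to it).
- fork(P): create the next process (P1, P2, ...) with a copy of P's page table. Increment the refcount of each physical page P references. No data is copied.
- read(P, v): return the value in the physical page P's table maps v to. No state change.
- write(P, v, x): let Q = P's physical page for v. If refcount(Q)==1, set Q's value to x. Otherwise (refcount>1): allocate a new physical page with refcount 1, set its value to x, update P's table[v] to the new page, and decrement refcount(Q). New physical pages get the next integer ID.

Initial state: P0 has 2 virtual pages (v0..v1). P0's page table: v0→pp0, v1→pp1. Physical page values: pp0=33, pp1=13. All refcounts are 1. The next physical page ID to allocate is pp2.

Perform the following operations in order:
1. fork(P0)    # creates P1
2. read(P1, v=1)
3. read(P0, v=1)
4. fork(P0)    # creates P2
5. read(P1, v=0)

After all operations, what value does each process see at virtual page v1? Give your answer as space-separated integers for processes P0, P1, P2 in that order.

Op 1: fork(P0) -> P1. 2 ppages; refcounts: pp0:2 pp1:2
Op 2: read(P1, v1) -> 13. No state change.
Op 3: read(P0, v1) -> 13. No state change.
Op 4: fork(P0) -> P2. 2 ppages; refcounts: pp0:3 pp1:3
Op 5: read(P1, v0) -> 33. No state change.
P0: v1 -> pp1 = 13
P1: v1 -> pp1 = 13
P2: v1 -> pp1 = 13

Answer: 13 13 13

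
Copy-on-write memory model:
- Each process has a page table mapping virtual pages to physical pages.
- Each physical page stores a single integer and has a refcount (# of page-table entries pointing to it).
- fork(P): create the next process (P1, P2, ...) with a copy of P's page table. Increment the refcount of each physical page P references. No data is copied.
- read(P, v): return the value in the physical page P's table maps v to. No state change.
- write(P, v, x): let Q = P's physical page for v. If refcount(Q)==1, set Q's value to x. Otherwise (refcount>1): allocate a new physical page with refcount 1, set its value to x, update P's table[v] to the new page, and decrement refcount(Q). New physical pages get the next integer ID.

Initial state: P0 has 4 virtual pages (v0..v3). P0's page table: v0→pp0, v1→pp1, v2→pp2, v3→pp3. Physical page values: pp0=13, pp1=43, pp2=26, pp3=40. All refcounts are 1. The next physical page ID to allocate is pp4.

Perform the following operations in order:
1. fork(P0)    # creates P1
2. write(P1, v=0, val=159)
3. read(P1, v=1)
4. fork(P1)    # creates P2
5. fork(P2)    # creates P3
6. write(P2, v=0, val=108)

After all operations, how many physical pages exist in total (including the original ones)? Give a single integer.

Op 1: fork(P0) -> P1. 4 ppages; refcounts: pp0:2 pp1:2 pp2:2 pp3:2
Op 2: write(P1, v0, 159). refcount(pp0)=2>1 -> COPY to pp4. 5 ppages; refcounts: pp0:1 pp1:2 pp2:2 pp3:2 pp4:1
Op 3: read(P1, v1) -> 43. No state change.
Op 4: fork(P1) -> P2. 5 ppages; refcounts: pp0:1 pp1:3 pp2:3 pp3:3 pp4:2
Op 5: fork(P2) -> P3. 5 ppages; refcounts: pp0:1 pp1:4 pp2:4 pp3:4 pp4:3
Op 6: write(P2, v0, 108). refcount(pp4)=3>1 -> COPY to pp5. 6 ppages; refcounts: pp0:1 pp1:4 pp2:4 pp3:4 pp4:2 pp5:1

Answer: 6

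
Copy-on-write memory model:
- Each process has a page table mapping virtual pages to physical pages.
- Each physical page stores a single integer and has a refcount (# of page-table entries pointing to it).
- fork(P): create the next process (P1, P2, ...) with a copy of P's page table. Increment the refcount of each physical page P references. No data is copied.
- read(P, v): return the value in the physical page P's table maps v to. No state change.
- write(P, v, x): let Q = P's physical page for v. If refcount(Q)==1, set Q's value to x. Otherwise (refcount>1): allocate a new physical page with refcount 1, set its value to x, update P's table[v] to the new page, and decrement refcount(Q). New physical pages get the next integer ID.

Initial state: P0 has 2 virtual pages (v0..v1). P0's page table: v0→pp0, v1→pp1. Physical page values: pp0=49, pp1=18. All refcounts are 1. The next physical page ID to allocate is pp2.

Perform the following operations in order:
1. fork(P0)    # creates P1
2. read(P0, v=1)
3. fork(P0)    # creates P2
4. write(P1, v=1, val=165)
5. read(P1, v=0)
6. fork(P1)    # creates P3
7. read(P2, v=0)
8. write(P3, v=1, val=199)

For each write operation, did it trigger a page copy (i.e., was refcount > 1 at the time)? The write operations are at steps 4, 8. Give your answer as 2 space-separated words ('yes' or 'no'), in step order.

Op 1: fork(P0) -> P1. 2 ppages; refcounts: pp0:2 pp1:2
Op 2: read(P0, v1) -> 18. No state change.
Op 3: fork(P0) -> P2. 2 ppages; refcounts: pp0:3 pp1:3
Op 4: write(P1, v1, 165). refcount(pp1)=3>1 -> COPY to pp2. 3 ppages; refcounts: pp0:3 pp1:2 pp2:1
Op 5: read(P1, v0) -> 49. No state change.
Op 6: fork(P1) -> P3. 3 ppages; refcounts: pp0:4 pp1:2 pp2:2
Op 7: read(P2, v0) -> 49. No state change.
Op 8: write(P3, v1, 199). refcount(pp2)=2>1 -> COPY to pp3. 4 ppages; refcounts: pp0:4 pp1:2 pp2:1 pp3:1

yes yes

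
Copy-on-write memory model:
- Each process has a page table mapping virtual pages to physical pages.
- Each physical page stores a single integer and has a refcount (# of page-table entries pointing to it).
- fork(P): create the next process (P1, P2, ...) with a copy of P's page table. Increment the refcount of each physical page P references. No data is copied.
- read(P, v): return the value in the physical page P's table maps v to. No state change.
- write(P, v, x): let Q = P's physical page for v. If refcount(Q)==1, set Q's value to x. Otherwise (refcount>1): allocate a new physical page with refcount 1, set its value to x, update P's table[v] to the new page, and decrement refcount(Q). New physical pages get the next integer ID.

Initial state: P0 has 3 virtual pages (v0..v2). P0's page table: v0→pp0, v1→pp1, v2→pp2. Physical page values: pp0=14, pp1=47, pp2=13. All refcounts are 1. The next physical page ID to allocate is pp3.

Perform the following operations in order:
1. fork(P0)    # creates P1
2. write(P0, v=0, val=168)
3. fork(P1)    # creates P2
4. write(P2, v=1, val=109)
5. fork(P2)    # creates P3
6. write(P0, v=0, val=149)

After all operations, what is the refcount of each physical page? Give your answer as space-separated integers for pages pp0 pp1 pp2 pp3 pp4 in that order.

Op 1: fork(P0) -> P1. 3 ppages; refcounts: pp0:2 pp1:2 pp2:2
Op 2: write(P0, v0, 168). refcount(pp0)=2>1 -> COPY to pp3. 4 ppages; refcounts: pp0:1 pp1:2 pp2:2 pp3:1
Op 3: fork(P1) -> P2. 4 ppages; refcounts: pp0:2 pp1:3 pp2:3 pp3:1
Op 4: write(P2, v1, 109). refcount(pp1)=3>1 -> COPY to pp4. 5 ppages; refcounts: pp0:2 pp1:2 pp2:3 pp3:1 pp4:1
Op 5: fork(P2) -> P3. 5 ppages; refcounts: pp0:3 pp1:2 pp2:4 pp3:1 pp4:2
Op 6: write(P0, v0, 149). refcount(pp3)=1 -> write in place. 5 ppages; refcounts: pp0:3 pp1:2 pp2:4 pp3:1 pp4:2

Answer: 3 2 4 1 2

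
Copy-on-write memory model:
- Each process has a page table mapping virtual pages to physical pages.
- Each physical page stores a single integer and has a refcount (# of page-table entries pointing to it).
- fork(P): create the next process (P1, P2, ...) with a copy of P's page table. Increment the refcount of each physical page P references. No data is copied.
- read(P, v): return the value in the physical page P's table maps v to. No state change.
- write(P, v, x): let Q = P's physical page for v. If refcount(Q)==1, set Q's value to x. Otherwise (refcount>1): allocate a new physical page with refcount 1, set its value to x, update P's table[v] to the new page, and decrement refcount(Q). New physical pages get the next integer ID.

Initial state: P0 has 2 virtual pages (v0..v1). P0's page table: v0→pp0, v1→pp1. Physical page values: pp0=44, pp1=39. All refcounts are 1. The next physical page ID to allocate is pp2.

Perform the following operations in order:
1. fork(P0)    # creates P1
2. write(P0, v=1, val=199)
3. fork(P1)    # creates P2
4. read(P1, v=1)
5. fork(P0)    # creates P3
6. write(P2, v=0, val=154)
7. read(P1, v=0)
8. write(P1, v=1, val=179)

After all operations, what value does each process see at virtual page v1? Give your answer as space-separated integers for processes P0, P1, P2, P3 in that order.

Op 1: fork(P0) -> P1. 2 ppages; refcounts: pp0:2 pp1:2
Op 2: write(P0, v1, 199). refcount(pp1)=2>1 -> COPY to pp2. 3 ppages; refcounts: pp0:2 pp1:1 pp2:1
Op 3: fork(P1) -> P2. 3 ppages; refcounts: pp0:3 pp1:2 pp2:1
Op 4: read(P1, v1) -> 39. No state change.
Op 5: fork(P0) -> P3. 3 ppages; refcounts: pp0:4 pp1:2 pp2:2
Op 6: write(P2, v0, 154). refcount(pp0)=4>1 -> COPY to pp3. 4 ppages; refcounts: pp0:3 pp1:2 pp2:2 pp3:1
Op 7: read(P1, v0) -> 44. No state change.
Op 8: write(P1, v1, 179). refcount(pp1)=2>1 -> COPY to pp4. 5 ppages; refcounts: pp0:3 pp1:1 pp2:2 pp3:1 pp4:1
P0: v1 -> pp2 = 199
P1: v1 -> pp4 = 179
P2: v1 -> pp1 = 39
P3: v1 -> pp2 = 199

Answer: 199 179 39 199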